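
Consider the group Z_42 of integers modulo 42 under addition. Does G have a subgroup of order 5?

5 does not divide |G| = 42, so by Lagrange no subgroup of order 5 exists.

No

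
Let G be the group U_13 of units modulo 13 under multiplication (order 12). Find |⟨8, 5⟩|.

|⟨8⟩| = 4 and |⟨5⟩| = 4, so |H| is a multiple of lcm(4, 4) = 4 and divides |G| = 12.
Closing under the operation: H = {1, 5, 8, 12}, so |H| = 4.

4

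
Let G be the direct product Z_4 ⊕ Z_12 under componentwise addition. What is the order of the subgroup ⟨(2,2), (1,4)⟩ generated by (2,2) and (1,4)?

24

|⟨(2,2)⟩| = 6 and |⟨(1,4)⟩| = 12, so |H| is a multiple of lcm(6, 12) = 12 and divides |G| = 48.
Closing under the operation: H = {(0,0), (0,2), (0,4), (0,6), (0,8), (0,10), (1,0), (1,2), (1,4), (1,6), (1,8), (1,10), (2,0), (2,2), (2,4), (2,6), (2,8), (2,10), (3,0), (3,2), (3,4), (3,6), (3,8), (3,10)}, so |H| = 24.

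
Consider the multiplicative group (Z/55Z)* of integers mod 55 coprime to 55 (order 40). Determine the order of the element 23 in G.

Compute successive powers of 23 mod 55: 23, 34, 12, 1; 23^4 ≡ 1 (mod 55).
So |⟨23⟩| = 4.

4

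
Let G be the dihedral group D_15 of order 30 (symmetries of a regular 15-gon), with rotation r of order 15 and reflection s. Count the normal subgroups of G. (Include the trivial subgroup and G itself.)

G has 28 subgroups. Checking conjugation-invariance by order — order 1: 1/1 normal; order 2: 0/15 normal; order 3: 1/1 normal; order 5: 1/1 normal; order 6: 0/5 normal; order 10: 0/3 normal; order 15: 1/1 normal; order 30: 1/1 normal.
Total normal subgroups: 5.

5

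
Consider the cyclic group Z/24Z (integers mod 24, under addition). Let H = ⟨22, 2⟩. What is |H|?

|⟨22⟩| = 12 and |⟨2⟩| = 12, so |H| is a multiple of lcm(12, 12) = 12 and divides |G| = 24.
Closing under the operation: H = {0, 2, 4, 6, 8, 10, 12, 14, 16, 18, 20, 22}, so |H| = 12.

12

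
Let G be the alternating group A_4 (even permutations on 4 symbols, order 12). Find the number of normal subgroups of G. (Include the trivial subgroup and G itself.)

G has 10 subgroups. Checking conjugation-invariance by order — order 1: 1/1 normal; order 2: 0/3 normal; order 3: 0/4 normal; order 4: 1/1 normal; order 12: 1/1 normal.
Total normal subgroups: 3.

3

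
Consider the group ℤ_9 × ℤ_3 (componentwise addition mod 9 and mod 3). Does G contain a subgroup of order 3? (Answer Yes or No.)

3 | 27. A subgroup of order 3 is {(0,0), (0,1), (0,2)}.

Yes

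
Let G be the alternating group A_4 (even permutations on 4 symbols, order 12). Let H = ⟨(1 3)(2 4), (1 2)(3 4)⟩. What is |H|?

|⟨(1 3)(2 4)⟩| = 2 and |⟨(1 2)(3 4)⟩| = 2, so |H| is a multiple of lcm(2, 2) = 2 and divides |G| = 12.
Closing under the operation: H = {e, (1 2)(3 4), (1 3)(2 4), (1 4)(2 3)}, so |H| = 4.

4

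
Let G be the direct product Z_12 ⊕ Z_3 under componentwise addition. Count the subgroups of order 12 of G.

4

|G| = 36 and 12 | 36, so subgroups of order 12 are possible by Lagrange.
The subgroups of order 12 are: {(0,0), (0,1), (0,2), (3,0), (3,1), (3,2), (6,0), (6,1), (6,2), (9,0), (9,1), (9,2)}; {(0,0), (1,0), (2,0), (3,0), (4,0), (5,0), (6,0), (7,0), (8,0), (9,0), (10,0), (11,0)}; {(0,0), (1,1), (2,2), (3,0), (4,1), (5,2), (6,0), (7,1), (8,2), (9,0), (10,1), (11,2)}; {(0,0), (1,2), (2,1), (3,0), (4,2), (5,1), (6,0), (7,2), (8,1), (9,0), (10,2), (11,1)}.
So G has 4 subgroups of order 12.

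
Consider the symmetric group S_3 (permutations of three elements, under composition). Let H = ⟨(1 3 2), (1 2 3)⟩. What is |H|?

|⟨(1 3 2)⟩| = 3 and |⟨(1 2 3)⟩| = 3, so |H| is a multiple of lcm(3, 3) = 3 and divides |G| = 6.
Closing under the operation: H = {e, (1 2 3), (1 3 2)}, so |H| = 3.

3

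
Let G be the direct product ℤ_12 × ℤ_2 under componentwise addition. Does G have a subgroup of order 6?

6 | 24. A subgroup of order 6 is {(0,0), (0,1), (4,0), (4,1), (8,0), (8,1)}.

Yes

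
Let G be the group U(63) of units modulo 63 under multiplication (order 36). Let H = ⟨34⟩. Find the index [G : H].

|⟨34⟩| = 6 and |G| = 36.
By Lagrange, [G : H] = |G|/|H| = 36/6 = 6.

6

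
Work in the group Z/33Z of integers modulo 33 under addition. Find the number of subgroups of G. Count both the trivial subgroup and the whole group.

A cyclic group of order 33 has exactly one subgroup for each divisor of 33.
Divisors of 33: 1, 3, 11, 33.
So Z/33Z has 4 subgroups.

4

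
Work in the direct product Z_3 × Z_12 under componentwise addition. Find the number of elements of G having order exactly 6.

8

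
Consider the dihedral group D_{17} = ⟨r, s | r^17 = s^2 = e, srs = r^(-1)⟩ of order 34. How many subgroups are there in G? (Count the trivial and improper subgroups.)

|G| = 34, so by Lagrange every subgroup order divides 34. Divisors: 1, 2, 17, 34.
Subgroups by order — order 1: 1; order 2: 17; order 17: 1; order 34: 1.
Total: 1 + 17 + 1 + 1 = 20.

20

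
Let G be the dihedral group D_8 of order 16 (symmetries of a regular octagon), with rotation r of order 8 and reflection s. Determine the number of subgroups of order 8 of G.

|G| = 16 and 8 | 16, so subgroups of order 8 are possible by Lagrange.
The subgroups of order 8 are: {e, r, r^2, r^3, r^4, r^5, r^6, r^7}; {e, r^2, r^4, r^6, s, r^2s, r^4s, r^6s}; {e, r^2, r^4, r^6, rs, r^3s, r^5s, r^7s}.
So G has 3 subgroups of order 8.

3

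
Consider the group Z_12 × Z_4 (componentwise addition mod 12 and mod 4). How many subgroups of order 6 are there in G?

3

|G| = 48 and 6 | 48, so subgroups of order 6 are possible by Lagrange.
The subgroups of order 6 are: {(0,0), (0,2), (4,0), (4,2), (8,0), (8,2)}; {(0,0), (2,0), (4,0), (6,0), (8,0), (10,0)}; {(0,0), (2,2), (4,0), (6,2), (8,0), (10,2)}.
So G has 3 subgroups of order 6.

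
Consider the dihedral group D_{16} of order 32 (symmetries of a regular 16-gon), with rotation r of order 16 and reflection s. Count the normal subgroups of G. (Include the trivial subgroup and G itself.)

8

G has 36 subgroups. Checking conjugation-invariance by order — order 1: 1/1 normal; order 2: 1/17 normal; order 4: 1/9 normal; order 8: 1/5 normal; order 16: 3/3 normal; order 32: 1/1 normal.
Total normal subgroups: 8.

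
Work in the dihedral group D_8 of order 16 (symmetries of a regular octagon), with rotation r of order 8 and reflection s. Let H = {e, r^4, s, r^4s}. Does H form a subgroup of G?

|H| = 4 divides |G| = 16, consistent with Lagrange.
H contains the identity, every element's inverse is in H, and H is closed under ·: it is a subgroup.

Yes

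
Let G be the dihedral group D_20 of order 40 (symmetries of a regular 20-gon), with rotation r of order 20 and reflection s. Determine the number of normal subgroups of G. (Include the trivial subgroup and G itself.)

9

G has 48 subgroups. Checking conjugation-invariance by order — order 1: 1/1 normal; order 2: 1/21 normal; order 4: 1/11 normal; order 5: 1/1 normal; order 8: 0/5 normal; order 10: 1/5 normal; order 20: 3/3 normal; order 40: 1/1 normal.
Total normal subgroups: 9.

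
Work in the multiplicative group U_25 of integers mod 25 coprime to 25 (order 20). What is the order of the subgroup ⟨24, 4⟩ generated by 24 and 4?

10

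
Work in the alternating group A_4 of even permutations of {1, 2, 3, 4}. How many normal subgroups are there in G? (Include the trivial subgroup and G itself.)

G has 10 subgroups. Checking conjugation-invariance by order — order 1: 1/1 normal; order 2: 0/3 normal; order 3: 0/4 normal; order 4: 1/1 normal; order 12: 1/1 normal.
Total normal subgroups: 3.

3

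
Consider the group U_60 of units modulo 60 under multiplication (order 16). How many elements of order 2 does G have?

The elements of order 2 are: 11, 19, 29, 31, 41, 49, 59.
That's 7.

7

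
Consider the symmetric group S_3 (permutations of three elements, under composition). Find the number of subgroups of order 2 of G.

3

|G| = 6 and 2 | 6, so subgroups of order 2 are possible by Lagrange.
The subgroups of order 2 are: {e, (1 2)}; {e, (1 3)}; {e, (2 3)}.
So G has 3 subgroups of order 2.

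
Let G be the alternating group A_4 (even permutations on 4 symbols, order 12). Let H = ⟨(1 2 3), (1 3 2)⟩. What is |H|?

3

|⟨(1 2 3)⟩| = 3 and |⟨(1 3 2)⟩| = 3, so |H| is a multiple of lcm(3, 3) = 3 and divides |G| = 12.
Closing under the operation: H = {e, (1 2 3), (1 3 2)}, so |H| = 3.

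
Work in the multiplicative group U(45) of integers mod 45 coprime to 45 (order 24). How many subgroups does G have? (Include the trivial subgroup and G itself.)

|G| = 24, so by Lagrange every subgroup order divides 24. Divisors: 1, 2, 3, 4, 6, 8, 12, 24.
Subgroups by order — order 1: 1; order 2: 3; order 3: 1; order 4: 3; order 6: 3; order 8: 1; order 12: 3; order 24: 1.
Total: 1 + 3 + 1 + 3 + 3 + 1 + 3 + 1 = 16.

16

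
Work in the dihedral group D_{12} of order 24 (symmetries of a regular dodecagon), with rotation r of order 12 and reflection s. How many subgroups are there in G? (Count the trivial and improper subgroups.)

|G| = 24, so by Lagrange every subgroup order divides 24. Divisors: 1, 2, 3, 4, 6, 8, 12, 24.
Subgroups by order — order 1: 1; order 2: 13; order 3: 1; order 4: 7; order 6: 5; order 8: 3; order 12: 3; order 24: 1.
Total: 1 + 13 + 1 + 7 + 5 + 3 + 3 + 1 = 34.

34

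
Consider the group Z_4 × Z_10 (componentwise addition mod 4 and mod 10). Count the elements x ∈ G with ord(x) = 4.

An element (a,b) has order lcm(ord(a), ord(b)); count pairs with lcm equal to 4.
Enumerating gives 4 such elements.

4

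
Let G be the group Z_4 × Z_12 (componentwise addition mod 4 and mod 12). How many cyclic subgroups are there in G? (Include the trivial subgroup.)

20

Group the elements of G by the cyclic subgroup they generate; each cyclic subgroup of order d accounts for φ(d) elements.
Cyclic subgroups by order — order 1: 1; order 2: 3; order 3: 1; order 4: 6; order 6: 3; order 12: 6.
Total: 20.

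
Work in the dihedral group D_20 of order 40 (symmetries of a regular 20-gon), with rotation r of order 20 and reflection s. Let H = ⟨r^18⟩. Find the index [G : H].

4

|⟨r^18⟩| = 10 and |G| = 40.
By Lagrange, [G : H] = |G|/|H| = 40/10 = 4.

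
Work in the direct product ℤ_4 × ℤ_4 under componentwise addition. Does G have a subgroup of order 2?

2 | 16. A subgroup of order 2 is {(0,0), (0,2)}.

Yes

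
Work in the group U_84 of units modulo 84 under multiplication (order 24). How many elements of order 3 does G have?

2

The elements of order 3 are: 25, 37.
That's 2.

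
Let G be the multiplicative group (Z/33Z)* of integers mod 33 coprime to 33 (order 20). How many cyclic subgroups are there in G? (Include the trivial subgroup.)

8

Group the elements of G by the cyclic subgroup they generate; each cyclic subgroup of order d accounts for φ(d) elements.
Cyclic subgroups by order — order 1: 1; order 2: 3; order 5: 1; order 10: 3.
Total: 8.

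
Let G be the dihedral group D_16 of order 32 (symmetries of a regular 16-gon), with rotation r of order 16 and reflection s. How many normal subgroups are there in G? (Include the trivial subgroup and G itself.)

G has 36 subgroups. Checking conjugation-invariance by order — order 1: 1/1 normal; order 2: 1/17 normal; order 4: 1/9 normal; order 8: 1/5 normal; order 16: 3/3 normal; order 32: 1/1 normal.
Total normal subgroups: 8.

8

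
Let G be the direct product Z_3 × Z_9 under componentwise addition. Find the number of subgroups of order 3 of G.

4

|G| = 27 and 3 | 27, so subgroups of order 3 are possible by Lagrange.
The subgroups of order 3 are: {(0,0), (0,3), (0,6)}; {(0,0), (1,0), (2,0)}; {(0,0), (1,3), (2,6)}; {(0,0), (1,6), (2,3)}.
So G has 4 subgroups of order 3.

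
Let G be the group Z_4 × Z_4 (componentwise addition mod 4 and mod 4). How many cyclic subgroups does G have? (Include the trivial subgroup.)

10

A cyclic subgroup of order d is generated by each of its φ(d) elements of order d, so the cyclic subgroups of order d number (#elements of order d)/φ(d).
Cyclic subgroups by order — order 1: 1; order 2: 3; order 4: 6.
Total: 10.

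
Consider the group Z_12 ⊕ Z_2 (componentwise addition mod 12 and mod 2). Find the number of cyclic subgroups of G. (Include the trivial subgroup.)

12

Group the elements of G by the cyclic subgroup they generate; each cyclic subgroup of order d accounts for φ(d) elements.
Cyclic subgroups by order — order 1: 1; order 2: 3; order 3: 1; order 4: 2; order 6: 3; order 12: 2.
Total: 12.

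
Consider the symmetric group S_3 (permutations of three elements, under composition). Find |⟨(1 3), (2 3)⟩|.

6

|⟨(1 3)⟩| = 2 and |⟨(2 3)⟩| = 2, so |H| is a multiple of lcm(2, 2) = 2 and divides |G| = 6.
Closing {(1 3), (2 3)} under the group operation gives all of G, so |H| = 6.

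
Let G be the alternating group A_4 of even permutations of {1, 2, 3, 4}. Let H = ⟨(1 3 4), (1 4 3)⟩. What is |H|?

3

|⟨(1 3 4)⟩| = 3 and |⟨(1 4 3)⟩| = 3, so |H| is a multiple of lcm(3, 3) = 3 and divides |G| = 12.
Closing under the operation: H = {e, (1 3 4), (1 4 3)}, so |H| = 3.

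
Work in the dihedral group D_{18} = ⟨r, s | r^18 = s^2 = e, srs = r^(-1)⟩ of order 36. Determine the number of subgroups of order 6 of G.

7

|G| = 36 and 6 | 36, so subgroups of order 6 are possible by Lagrange.
The subgroups of order 6 are: {e, r^6, r^12, r^4s, r^10s, r^16s}; {e, r^6, r^12, r^5s, r^11s, r^17s}; {e, r^6, r^12, s, r^6s, r^12s}; {e, r^6, r^12, rs, r^7s, r^13s}; … (7 in all).
So G has 7 subgroups of order 6.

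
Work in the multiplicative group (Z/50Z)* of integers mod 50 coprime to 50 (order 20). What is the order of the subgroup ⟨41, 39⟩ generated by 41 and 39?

|⟨41⟩| = 5 and |⟨39⟩| = 10, so |H| is a multiple of lcm(5, 10) = 10 and divides |G| = 20.
Closing under the operation: H = {1, 9, 11, 19, 21, 29, 31, 39, 41, 49}, so |H| = 10.

10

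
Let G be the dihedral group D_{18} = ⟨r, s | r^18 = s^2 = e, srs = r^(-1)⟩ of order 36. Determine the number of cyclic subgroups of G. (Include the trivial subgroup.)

Each element a generates a cyclic subgroup ⟨a⟩; distinct elements may generate the same one (a cyclic group of order d has φ(d) generators).
Cyclic subgroups by order — order 1: 1; order 2: 19; order 3: 1; order 6: 1; order 9: 1; order 18: 1.
Total: 24.

24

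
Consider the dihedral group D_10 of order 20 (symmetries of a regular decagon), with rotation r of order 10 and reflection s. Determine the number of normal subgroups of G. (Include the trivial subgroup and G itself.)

7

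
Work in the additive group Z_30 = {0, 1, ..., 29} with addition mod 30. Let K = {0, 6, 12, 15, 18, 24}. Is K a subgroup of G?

Closure fails: 18 + 15 = 3 ∉ K. So K is not a subgroup.

No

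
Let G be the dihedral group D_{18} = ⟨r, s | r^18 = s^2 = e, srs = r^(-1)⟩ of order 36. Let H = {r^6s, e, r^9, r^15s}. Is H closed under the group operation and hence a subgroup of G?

Yes

|H| = 4 divides |G| = 36, consistent with Lagrange.
H contains the identity, every element's inverse is in H, and H is closed under ·: it is a subgroup.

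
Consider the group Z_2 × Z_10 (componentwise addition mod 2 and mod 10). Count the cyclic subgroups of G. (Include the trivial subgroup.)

8

Group the elements of G by the cyclic subgroup they generate; each cyclic subgroup of order d accounts for φ(d) elements.
Cyclic subgroups by order — order 1: 1; order 2: 3; order 5: 1; order 10: 3.
Total: 8.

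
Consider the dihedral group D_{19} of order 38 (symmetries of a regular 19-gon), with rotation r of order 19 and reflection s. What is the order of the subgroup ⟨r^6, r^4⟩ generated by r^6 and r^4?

19

|⟨r^6⟩| = 19 and |⟨r^4⟩| = 19, so |H| is a multiple of lcm(19, 19) = 19 and divides |G| = 38.
Closing under the operation: H = {e, r, r^2, r^3, r^4, r^5, r^6, r^7, r^8, r^9, r^10, r^11, r^12, r^13, r^14, r^15, r^16, r^17, r^18}, so |H| = 19.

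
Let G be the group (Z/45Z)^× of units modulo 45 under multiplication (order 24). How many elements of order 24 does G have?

0

No element of G has order 24 (even though 24 | 24).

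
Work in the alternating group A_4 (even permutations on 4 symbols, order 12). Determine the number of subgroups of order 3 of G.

4

|G| = 12 and 3 | 12, so subgroups of order 3 are possible by Lagrange.
The subgroups of order 3 are: {e, (1 2 3), (1 3 2)}; {e, (1 2 4), (1 4 2)}; {e, (1 3 4), (1 4 3)}; {e, (2 3 4), (2 4 3)}.
So G has 4 subgroups of order 3.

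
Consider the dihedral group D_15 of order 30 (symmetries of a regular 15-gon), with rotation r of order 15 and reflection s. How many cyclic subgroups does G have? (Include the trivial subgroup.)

19

Each element a generates a cyclic subgroup ⟨a⟩; distinct elements may generate the same one (a cyclic group of order d has φ(d) generators).
Cyclic subgroups by order — order 1: 1; order 2: 15; order 3: 1; order 5: 1; order 15: 1.
Total: 19.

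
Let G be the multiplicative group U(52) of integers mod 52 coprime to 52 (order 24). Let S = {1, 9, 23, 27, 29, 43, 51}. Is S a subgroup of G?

|S| = 7 does not divide |G| = 24, so by Lagrange S is not a subgroup.

No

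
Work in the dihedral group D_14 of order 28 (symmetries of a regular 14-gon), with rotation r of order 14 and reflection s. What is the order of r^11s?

Computing powers of r^11s: the smallest k with (r^11s)^k = e is k = 2.

2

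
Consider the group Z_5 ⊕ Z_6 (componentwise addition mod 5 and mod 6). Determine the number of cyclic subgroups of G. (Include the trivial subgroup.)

A cyclic subgroup of order d is generated by each of its φ(d) elements of order d, so the cyclic subgroups of order d number (#elements of order d)/φ(d).
Cyclic subgroups by order — order 1: 1; order 2: 1; order 3: 1; order 5: 1; order 6: 1; order 10: 1; order 15: 1; order 30: 1.
Total: 8.

8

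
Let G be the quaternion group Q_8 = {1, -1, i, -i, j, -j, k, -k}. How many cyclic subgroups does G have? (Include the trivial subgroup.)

5

A cyclic subgroup of order d is generated by each of its φ(d) elements of order d, so the cyclic subgroups of order d number (#elements of order d)/φ(d).
Cyclic subgroups by order — order 1: 1; order 2: 1; order 4: 3.
Total: 5.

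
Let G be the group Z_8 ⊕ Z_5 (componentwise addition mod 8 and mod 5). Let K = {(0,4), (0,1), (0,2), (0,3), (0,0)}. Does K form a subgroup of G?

|K| = 5 divides |G| = 40, consistent with Lagrange.
K contains the identity, every element's inverse is in K, and K is closed under +: it is a subgroup.
In fact K = ⟨(0,1)⟩.

Yes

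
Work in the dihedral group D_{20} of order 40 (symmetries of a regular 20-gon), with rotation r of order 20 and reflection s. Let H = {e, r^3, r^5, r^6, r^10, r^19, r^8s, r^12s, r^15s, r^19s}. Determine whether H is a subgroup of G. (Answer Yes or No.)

No

r^19 ∈ H but its inverse r ∉ H, so H is not a subgroup.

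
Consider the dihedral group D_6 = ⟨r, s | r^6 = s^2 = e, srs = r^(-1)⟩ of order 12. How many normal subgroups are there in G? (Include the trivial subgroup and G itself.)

G has 16 subgroups. Checking conjugation-invariance by order — order 1: 1/1 normal; order 2: 1/7 normal; order 3: 1/1 normal; order 4: 0/3 normal; order 6: 3/3 normal; order 12: 1/1 normal.
Total normal subgroups: 7.

7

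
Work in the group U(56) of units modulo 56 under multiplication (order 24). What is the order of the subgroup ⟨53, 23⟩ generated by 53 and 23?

12

|⟨53⟩| = 6 and |⟨23⟩| = 6, so |H| is a multiple of lcm(6, 6) = 6 and divides |G| = 24.
Closing under the operation: H = {1, 9, 11, 15, 23, 25, 29, 37, 39, 43, 51, 53}, so |H| = 12.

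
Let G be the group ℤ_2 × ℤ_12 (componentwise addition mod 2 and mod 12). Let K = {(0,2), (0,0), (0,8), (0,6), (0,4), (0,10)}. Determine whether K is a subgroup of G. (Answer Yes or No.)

|K| = 6 divides |G| = 24, consistent with Lagrange.
K contains the identity, every element's inverse is in K, and K is closed under +: it is a subgroup.
In fact K = ⟨(0,2)⟩.

Yes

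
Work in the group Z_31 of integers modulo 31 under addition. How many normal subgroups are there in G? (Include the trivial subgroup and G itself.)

2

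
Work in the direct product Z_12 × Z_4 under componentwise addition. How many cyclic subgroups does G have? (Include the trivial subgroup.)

20

A cyclic subgroup of order d is generated by each of its φ(d) elements of order d, so the cyclic subgroups of order d number (#elements of order d)/φ(d).
Cyclic subgroups by order — order 1: 1; order 2: 3; order 3: 1; order 4: 6; order 6: 3; order 12: 6.
Total: 20.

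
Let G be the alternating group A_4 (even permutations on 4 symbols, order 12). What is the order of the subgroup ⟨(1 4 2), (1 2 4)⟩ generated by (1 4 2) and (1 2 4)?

|⟨(1 4 2)⟩| = 3 and |⟨(1 2 4)⟩| = 3, so |H| is a multiple of lcm(3, 3) = 3 and divides |G| = 12.
Closing under the operation: H = {e, (1 2 4), (1 4 2)}, so |H| = 3.

3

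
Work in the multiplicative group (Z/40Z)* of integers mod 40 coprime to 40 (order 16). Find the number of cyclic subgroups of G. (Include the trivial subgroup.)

12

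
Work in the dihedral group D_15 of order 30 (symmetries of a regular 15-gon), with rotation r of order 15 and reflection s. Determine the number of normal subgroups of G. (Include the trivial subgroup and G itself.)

5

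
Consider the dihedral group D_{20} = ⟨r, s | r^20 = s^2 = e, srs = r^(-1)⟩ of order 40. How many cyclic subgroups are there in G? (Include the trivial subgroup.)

Each element a generates a cyclic subgroup ⟨a⟩; distinct elements may generate the same one (a cyclic group of order d has φ(d) generators).
Cyclic subgroups by order — order 1: 1; order 2: 21; order 4: 1; order 5: 1; order 10: 1; order 20: 1.
Total: 26.

26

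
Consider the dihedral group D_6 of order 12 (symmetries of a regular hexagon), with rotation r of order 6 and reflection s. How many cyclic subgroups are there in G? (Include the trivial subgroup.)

Group the elements of G by the cyclic subgroup they generate; each cyclic subgroup of order d accounts for φ(d) elements.
Cyclic subgroups by order — order 1: 1; order 2: 7; order 3: 1; order 6: 1.
Total: 10.

10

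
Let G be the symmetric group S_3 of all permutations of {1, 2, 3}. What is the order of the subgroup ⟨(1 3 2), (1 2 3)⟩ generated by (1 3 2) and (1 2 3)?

|⟨(1 3 2)⟩| = 3 and |⟨(1 2 3)⟩| = 3, so |H| is a multiple of lcm(3, 3) = 3 and divides |G| = 6.
Closing under the operation: H = {e, (1 2 3), (1 3 2)}, so |H| = 3.

3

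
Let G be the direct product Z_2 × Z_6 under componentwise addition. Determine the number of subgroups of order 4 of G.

|G| = 12 and 4 | 12, so subgroups of order 4 are possible by Lagrange.
The subgroups of order 4 are: {(0,0), (0,3), (1,0), (1,3)}.
So G has 1 subgroup of order 4.

1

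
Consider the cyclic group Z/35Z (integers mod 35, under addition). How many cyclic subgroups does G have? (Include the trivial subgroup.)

Group the elements of G by the cyclic subgroup they generate; each cyclic subgroup of order d accounts for φ(d) elements.
Cyclic subgroups by order — order 1: 1; order 5: 1; order 7: 1; order 35: 1.
Total: 4.

4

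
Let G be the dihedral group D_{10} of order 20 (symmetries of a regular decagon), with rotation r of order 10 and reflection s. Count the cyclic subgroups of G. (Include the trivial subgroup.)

14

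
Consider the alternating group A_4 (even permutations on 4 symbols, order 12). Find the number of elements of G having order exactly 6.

0

No element of G has order 6 (even though 6 | 12).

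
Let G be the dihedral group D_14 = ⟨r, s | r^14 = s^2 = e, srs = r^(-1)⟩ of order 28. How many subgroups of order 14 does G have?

|G| = 28 and 14 | 28, so subgroups of order 14 are possible by Lagrange.
The subgroups of order 14 are: {e, r, r^2, r^3, r^4, r^5, r^6, r^7, r^8, r^9, r^10, r^11, r^12, r^13}; {e, r^2, r^4, r^6, r^8, r^10, r^12, s, r^2s, r^4s, r^6s, r^8s, r^10s, r^12s}; {e, r^2, r^4, r^6, r^8, r^10, r^12, rs, r^3s, r^5s, r^7s, r^9s, r^11s, r^13s}.
So G has 3 subgroups of order 14.

3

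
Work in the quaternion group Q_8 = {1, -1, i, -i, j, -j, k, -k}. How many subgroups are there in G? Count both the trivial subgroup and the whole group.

|G| = 8, so by Lagrange every subgroup order divides 8. Divisors: 1, 2, 4, 8.
Subgroups by order — order 1: 1; order 2: 1; order 4: 3; order 8: 1.
Total: 1 + 1 + 3 + 1 = 6.

6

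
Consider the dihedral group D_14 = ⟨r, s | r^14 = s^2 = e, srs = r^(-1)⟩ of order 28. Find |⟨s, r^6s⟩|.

|⟨s⟩| = 2 and |⟨r^6s⟩| = 2, so |H| is a multiple of lcm(2, 2) = 2 and divides |G| = 28.
Closing under the operation: H = {e, r^2, r^4, r^6, r^8, r^10, r^12, s, r^2s, r^4s, r^6s, r^8s, r^10s, r^12s}, so |H| = 14.

14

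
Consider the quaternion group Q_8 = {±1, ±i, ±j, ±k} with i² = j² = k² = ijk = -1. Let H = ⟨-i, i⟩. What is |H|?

4

|⟨-i⟩| = 4 and |⟨i⟩| = 4, so |H| is a multiple of lcm(4, 4) = 4 and divides |G| = 8.
Closing under the operation: H = {1, -1, i, -i}, so |H| = 4.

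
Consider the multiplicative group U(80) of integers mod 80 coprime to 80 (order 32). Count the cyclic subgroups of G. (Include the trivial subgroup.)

Each element a generates a cyclic subgroup ⟨a⟩; distinct elements may generate the same one (a cyclic group of order d has φ(d) generators).
Cyclic subgroups by order — order 1: 1; order 2: 7; order 4: 12.
Total: 20.

20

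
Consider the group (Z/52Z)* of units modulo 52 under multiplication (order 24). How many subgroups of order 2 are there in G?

|G| = 24 and 2 | 24, so subgroups of order 2 are possible by Lagrange.
The subgroups of order 2 are: {1, 25}; {1, 27}; {1, 51}.
So G has 3 subgroups of order 2.

3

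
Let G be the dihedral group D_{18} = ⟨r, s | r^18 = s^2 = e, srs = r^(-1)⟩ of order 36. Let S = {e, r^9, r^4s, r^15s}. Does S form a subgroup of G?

No

Closure fails: r^9 · r^15s = r^6s ∉ S. So S is not a subgroup.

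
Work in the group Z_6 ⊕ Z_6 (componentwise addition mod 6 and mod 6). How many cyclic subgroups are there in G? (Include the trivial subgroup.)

20

A cyclic subgroup of order d is generated by each of its φ(d) elements of order d, so the cyclic subgroups of order d number (#elements of order d)/φ(d).
Cyclic subgroups by order — order 1: 1; order 2: 3; order 3: 4; order 6: 12.
Total: 20.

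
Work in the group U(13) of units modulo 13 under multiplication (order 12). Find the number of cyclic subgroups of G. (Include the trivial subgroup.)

6

Each element a generates a cyclic subgroup ⟨a⟩; distinct elements may generate the same one (a cyclic group of order d has φ(d) generators).
Cyclic subgroups by order — order 1: 1; order 2: 1; order 3: 1; order 4: 1; order 6: 1; order 12: 1.
Total: 6.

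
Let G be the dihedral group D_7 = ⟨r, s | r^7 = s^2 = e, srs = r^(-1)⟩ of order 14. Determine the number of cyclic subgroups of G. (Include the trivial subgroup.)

Group the elements of G by the cyclic subgroup they generate; each cyclic subgroup of order d accounts for φ(d) elements.
Cyclic subgroups by order — order 1: 1; order 2: 7; order 7: 1.
Total: 9.

9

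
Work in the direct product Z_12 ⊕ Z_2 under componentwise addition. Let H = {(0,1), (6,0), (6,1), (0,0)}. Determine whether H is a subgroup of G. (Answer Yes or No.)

Yes

|H| = 4 divides |G| = 24, consistent with Lagrange.
H contains the identity, every element's inverse is in H, and H is closed under +: it is a subgroup.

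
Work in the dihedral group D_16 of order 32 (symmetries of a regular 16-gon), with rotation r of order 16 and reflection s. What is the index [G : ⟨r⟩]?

2

|⟨r⟩| = 16 and |G| = 32.
By Lagrange, [G : H] = |G|/|H| = 32/16 = 2.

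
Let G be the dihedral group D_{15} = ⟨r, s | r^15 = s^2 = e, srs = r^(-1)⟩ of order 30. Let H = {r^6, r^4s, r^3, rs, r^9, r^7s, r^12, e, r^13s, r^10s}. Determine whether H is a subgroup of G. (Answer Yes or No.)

|H| = 10 divides |G| = 30, consistent with Lagrange.
H contains the identity, every element's inverse is in H, and H is closed under ·: it is a subgroup.

Yes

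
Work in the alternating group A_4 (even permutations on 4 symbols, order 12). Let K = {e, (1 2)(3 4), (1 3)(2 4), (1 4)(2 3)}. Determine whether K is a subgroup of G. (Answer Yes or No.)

Yes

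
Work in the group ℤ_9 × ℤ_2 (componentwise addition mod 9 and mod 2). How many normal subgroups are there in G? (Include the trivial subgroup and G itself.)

G is abelian, so every subgroup is normal.
G has 6 subgroups in total, hence 6 normal subgroups.

6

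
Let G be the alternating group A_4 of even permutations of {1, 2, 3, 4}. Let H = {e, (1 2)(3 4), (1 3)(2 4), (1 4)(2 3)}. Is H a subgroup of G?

|H| = 4 divides |G| = 12, consistent with Lagrange.
H contains the identity, every element's inverse is in H, and H is closed under ∘: it is a subgroup.

Yes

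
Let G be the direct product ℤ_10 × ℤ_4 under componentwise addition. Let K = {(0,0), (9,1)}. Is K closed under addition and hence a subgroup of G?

(9,1) ∈ K but its inverse (1,3) ∉ K, so K is not a subgroup.

No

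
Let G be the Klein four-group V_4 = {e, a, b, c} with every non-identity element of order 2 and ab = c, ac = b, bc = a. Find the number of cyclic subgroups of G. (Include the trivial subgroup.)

4

Group the elements of G by the cyclic subgroup they generate; each cyclic subgroup of order d accounts for φ(d) elements.
Cyclic subgroups by order — order 1: 1; order 2: 3.
Total: 4.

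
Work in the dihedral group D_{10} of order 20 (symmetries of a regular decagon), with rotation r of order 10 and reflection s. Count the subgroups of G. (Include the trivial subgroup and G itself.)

22

|G| = 20, so by Lagrange every subgroup order divides 20. Divisors: 1, 2, 4, 5, 10, 20.
Subgroups by order — order 1: 1; order 2: 11; order 4: 5; order 5: 1; order 10: 3; order 20: 1.
Total: 1 + 11 + 5 + 1 + 3 + 1 = 22.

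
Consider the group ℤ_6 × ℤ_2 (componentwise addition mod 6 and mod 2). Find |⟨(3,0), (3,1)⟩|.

|⟨(3,0)⟩| = 2 and |⟨(3,1)⟩| = 2, so |H| is a multiple of lcm(2, 2) = 2 and divides |G| = 12.
Closing under the operation: H = {(0,0), (0,1), (3,0), (3,1)}, so |H| = 4.

4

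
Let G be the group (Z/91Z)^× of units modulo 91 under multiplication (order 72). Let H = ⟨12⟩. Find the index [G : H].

|⟨12⟩| = 6 and |G| = 72.
By Lagrange, [G : H] = |G|/|H| = 72/6 = 12.

12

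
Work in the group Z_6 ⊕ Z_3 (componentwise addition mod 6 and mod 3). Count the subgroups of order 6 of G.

4

|G| = 18 and 6 | 18, so subgroups of order 6 are possible by Lagrange.
The subgroups of order 6 are: {(0,0), (0,1), (0,2), (3,0), (3,1), (3,2)}; {(0,0), (1,0), (2,0), (3,0), (4,0), (5,0)}; {(0,0), (1,1), (2,2), (3,0), (4,1), (5,2)}; {(0,0), (1,2), (2,1), (3,0), (4,2), (5,1)}.
So G has 4 subgroups of order 6.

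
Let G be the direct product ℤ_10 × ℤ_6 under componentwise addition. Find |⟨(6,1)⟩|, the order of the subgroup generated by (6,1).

The order of (6,1) in Z_10 × Z_6 is lcm(ord(6) in Z_10, ord(1) in Z_6).
ord(6) = 5 and ord(1) = 6, so |⟨(6,1)⟩| = lcm(5, 6) = 30.

30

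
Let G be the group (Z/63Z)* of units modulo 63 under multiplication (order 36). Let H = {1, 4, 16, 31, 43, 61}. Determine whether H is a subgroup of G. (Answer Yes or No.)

No

43 ∈ H but its inverse 22 ∉ H, so H is not a subgroup.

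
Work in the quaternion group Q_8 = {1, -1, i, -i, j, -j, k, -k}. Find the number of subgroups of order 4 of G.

3

|G| = 8 and 4 | 8, so subgroups of order 4 are possible by Lagrange.
The subgroups of order 4 are: {1, -1, i, -i}; {1, -1, j, -j}; {1, -1, k, -k}.
So G has 3 subgroups of order 4.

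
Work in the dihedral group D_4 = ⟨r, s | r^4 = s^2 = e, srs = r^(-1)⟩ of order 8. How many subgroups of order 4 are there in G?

3

|G| = 8 and 4 | 8, so subgroups of order 4 are possible by Lagrange.
The subgroups of order 4 are: {e, r, r^2, r^3}; {e, r^2, s, r^2s}; {e, r^2, rs, r^3s}.
So G has 3 subgroups of order 4.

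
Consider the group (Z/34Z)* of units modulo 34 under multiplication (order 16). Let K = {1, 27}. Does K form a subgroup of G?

No

27 ∈ K but its inverse 29 ∉ K, so K is not a subgroup.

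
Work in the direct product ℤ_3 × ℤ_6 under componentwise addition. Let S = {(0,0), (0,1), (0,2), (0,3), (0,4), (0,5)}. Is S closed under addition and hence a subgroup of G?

|S| = 6 divides |G| = 18, consistent with Lagrange.
S contains the identity, every element's inverse is in S, and S is closed under +: it is a subgroup.
In fact S = ⟨(0,1)⟩.

Yes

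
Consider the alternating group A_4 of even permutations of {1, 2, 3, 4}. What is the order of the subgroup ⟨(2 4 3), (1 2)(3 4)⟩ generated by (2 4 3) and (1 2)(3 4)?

|⟨(2 4 3)⟩| = 3 and |⟨(1 2)(3 4)⟩| = 2, so |H| is a multiple of lcm(3, 2) = 6 and divides |G| = 12.
Closing {(2 4 3), (1 2)(3 4)} under the group operation gives all of G, so |H| = 12.

12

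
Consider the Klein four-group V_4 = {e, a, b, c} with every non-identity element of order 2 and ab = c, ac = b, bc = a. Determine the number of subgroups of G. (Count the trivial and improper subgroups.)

5

|G| = 4, so by Lagrange every subgroup order divides 4. Divisors: 1, 2, 4.
Subgroups by order — order 1: 1; order 2: 3; order 4: 1.
Total: 1 + 3 + 1 = 5.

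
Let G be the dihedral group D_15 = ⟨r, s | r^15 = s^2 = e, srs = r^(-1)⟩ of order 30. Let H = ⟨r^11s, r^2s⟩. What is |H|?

10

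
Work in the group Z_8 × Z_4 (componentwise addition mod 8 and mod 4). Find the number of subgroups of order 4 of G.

|G| = 32 and 4 | 32, so subgroups of order 4 are possible by Lagrange.
The subgroups of order 4 are: {(0,0), (0,1), (0,2), (0,3)}; {(0,0), (0,2), (4,0), (4,2)}; {(0,0), (0,2), (4,1), (4,3)}; {(0,0), (2,0), (4,0), (6,0)}; … (7 in all).
So G has 7 subgroups of order 4.

7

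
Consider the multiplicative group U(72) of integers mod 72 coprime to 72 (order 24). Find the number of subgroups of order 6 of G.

|G| = 24 and 6 | 24, so subgroups of order 6 are possible by Lagrange.
The subgroups of order 6 are: {1, 11, 25, 35, 49, 59}; {1, 13, 25, 37, 49, 61}; {1, 17, 25, 41, 49, 65}; {1, 19, 25, 43, 49, 67}; … (7 in all).
So G has 7 subgroups of order 6.

7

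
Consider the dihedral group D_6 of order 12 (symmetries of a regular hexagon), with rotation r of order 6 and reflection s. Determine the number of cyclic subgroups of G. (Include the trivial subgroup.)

Each element a generates a cyclic subgroup ⟨a⟩; distinct elements may generate the same one (a cyclic group of order d has φ(d) generators).
Cyclic subgroups by order — order 1: 1; order 2: 7; order 3: 1; order 6: 1.
Total: 10.

10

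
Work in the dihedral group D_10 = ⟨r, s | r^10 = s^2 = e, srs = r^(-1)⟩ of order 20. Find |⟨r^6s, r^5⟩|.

4

|⟨r^6s⟩| = 2 and |⟨r^5⟩| = 2, so |H| is a multiple of lcm(2, 2) = 2 and divides |G| = 20.
Closing under the operation: H = {e, r^5, rs, r^6s}, so |H| = 4.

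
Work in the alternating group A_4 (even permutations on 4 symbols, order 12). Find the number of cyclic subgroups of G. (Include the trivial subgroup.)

Group the elements of G by the cyclic subgroup they generate; each cyclic subgroup of order d accounts for φ(d) elements.
Cyclic subgroups by order — order 1: 1; order 2: 3; order 3: 4.
Total: 8.

8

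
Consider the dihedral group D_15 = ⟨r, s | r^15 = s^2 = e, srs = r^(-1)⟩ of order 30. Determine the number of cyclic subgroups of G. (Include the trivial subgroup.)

A cyclic subgroup of order d is generated by each of its φ(d) elements of order d, so the cyclic subgroups of order d number (#elements of order d)/φ(d).
Cyclic subgroups by order — order 1: 1; order 2: 15; order 3: 1; order 5: 1; order 15: 1.
Total: 19.

19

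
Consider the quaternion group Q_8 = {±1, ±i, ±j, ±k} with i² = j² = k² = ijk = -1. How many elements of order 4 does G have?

The elements of order 4 are: i, -i, j, -j, k, -k.
That's 6.

6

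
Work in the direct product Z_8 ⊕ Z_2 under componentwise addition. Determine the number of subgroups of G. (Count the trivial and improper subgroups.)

11

|G| = 16, so by Lagrange every subgroup order divides 16. Divisors: 1, 2, 4, 8, 16.
Subgroups by order — order 1: 1; order 2: 3; order 4: 3; order 8: 3; order 16: 1.
Total: 1 + 3 + 3 + 3 + 1 = 11.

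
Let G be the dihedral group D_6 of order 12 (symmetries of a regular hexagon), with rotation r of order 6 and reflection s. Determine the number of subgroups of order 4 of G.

|G| = 12 and 4 | 12, so subgroups of order 4 are possible by Lagrange.
The subgroups of order 4 are: {e, r^3, r^2s, r^5s}; {e, r^3, s, r^3s}; {e, r^3, rs, r^4s}.
So G has 3 subgroups of order 4.

3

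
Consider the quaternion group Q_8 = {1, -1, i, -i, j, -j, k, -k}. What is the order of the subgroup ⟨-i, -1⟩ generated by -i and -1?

|⟨-i⟩| = 4 and |⟨-1⟩| = 2, so |H| is a multiple of lcm(4, 2) = 4 and divides |G| = 8.
Closing under the operation: H = {1, -1, i, -i}, so |H| = 4.

4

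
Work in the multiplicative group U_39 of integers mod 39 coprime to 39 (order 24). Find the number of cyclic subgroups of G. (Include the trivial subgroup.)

12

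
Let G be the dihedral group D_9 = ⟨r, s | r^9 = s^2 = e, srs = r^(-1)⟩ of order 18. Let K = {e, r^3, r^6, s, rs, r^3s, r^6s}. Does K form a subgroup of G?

No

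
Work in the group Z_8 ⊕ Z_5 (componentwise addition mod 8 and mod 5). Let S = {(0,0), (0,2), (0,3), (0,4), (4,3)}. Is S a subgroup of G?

No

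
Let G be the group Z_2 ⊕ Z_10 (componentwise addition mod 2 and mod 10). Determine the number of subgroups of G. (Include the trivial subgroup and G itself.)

|G| = 20, so by Lagrange every subgroup order divides 20. Divisors: 1, 2, 4, 5, 10, 20.
Subgroups by order — order 1: 1; order 2: 3; order 4: 1; order 5: 1; order 10: 3; order 20: 1.
Total: 1 + 3 + 1 + 1 + 3 + 1 = 10.

10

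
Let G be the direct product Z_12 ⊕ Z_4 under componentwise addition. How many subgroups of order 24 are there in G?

|G| = 48 and 24 | 48, so subgroups of order 24 are possible by Lagrange.
The subgroups of order 24 are: {(0,0), (0,1), (0,2), (0,3), (2,0), (2,1), (2,2), (2,3), (4,0), (4,1), (4,2), (4,3), (6,0), (6,1), (6,2), (6,3), (8,0), (8,1), (8,2), (8,3), (10,0), (10,1), (10,2), (10,3)}; {(0,0), (0,2), (1,0), (1,2), (2,0), (2,2), (3,0), (3,2), (4,0), (4,2), (5,0), (5,2), (6,0), (6,2), (7,0), (7,2), (8,0), (8,2), (9,0), (9,2), (10,0), (10,2), (11,0), (11,2)}; {(0,0), (0,2), (1,1), (1,3), (2,0), (2,2), (3,1), (3,3), (4,0), (4,2), (5,1), (5,3), (6,0), (6,2), (7,1), (7,3), (8,0), (8,2), (9,1), (9,3), (10,0), (10,2), (11,1), (11,3)}.
So G has 3 subgroups of order 24.

3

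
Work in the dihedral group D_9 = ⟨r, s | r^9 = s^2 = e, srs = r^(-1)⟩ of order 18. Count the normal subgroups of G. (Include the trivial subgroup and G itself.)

G has 16 subgroups. Checking conjugation-invariance by order — order 1: 1/1 normal; order 2: 0/9 normal; order 3: 1/1 normal; order 6: 0/3 normal; order 9: 1/1 normal; order 18: 1/1 normal.
Total normal subgroups: 4.

4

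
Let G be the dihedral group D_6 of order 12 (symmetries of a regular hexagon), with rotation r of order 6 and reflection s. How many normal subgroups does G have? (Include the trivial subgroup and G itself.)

7

G has 16 subgroups. Checking conjugation-invariance by order — order 1: 1/1 normal; order 2: 1/7 normal; order 3: 1/1 normal; order 4: 0/3 normal; order 6: 3/3 normal; order 12: 1/1 normal.
Total normal subgroups: 7.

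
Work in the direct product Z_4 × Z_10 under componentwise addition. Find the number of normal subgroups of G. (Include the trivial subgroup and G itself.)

16

G is abelian, so every subgroup is normal.
G has 16 subgroups in total, hence 16 normal subgroups.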